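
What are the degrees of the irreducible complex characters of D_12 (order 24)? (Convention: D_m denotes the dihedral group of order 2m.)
Dimensions: 1, 1, 1, 1, 2, 2, 2, 2, 2

Derivation: There are 9 irreducibles (= number of conjugacy classes). Their dimensions d_i satisfy sum d_i^2 = |G| = 24: 1 + 1 + 1 + 1 + 4 + 4 + 4 + 4 + 4 = 24.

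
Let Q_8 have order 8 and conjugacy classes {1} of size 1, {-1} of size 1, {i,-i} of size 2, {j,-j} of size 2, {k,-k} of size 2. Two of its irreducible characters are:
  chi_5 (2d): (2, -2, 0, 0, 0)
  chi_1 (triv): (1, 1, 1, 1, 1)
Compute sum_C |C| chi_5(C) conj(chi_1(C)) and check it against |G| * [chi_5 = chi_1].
Sum = 0; so <chi_5, chi_1> = 0 (distinct irreducibles are orthogonal).

Justification: Compute term by term over conjugacy classes (|C| * chi_5(C) * conj(chi_1(C))):
  1*(2)*conj(1) + 1*(-2)*conj(1) + 2*(0)*conj(1) + 2*(0)*conj(1) + 2*(0)*conj(1)
  = (2) + (-2) + (0) + (0) + (0)
  = 0.
Dividing by |G| = 8 gives 0/8 = 0, matching the row-orthogonality relation <chi_5, chi_1> = [chi_5 = chi_1].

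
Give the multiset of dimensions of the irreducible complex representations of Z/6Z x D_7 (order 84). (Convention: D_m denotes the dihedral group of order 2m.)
Dimensions: 1, 1, 1, 1, 1, 1, 1, 1, 1, 1, 1, 1, 2, 2, 2, 2, 2, 2, 2, 2, 2, 2, 2, 2, 2, 2, 2, 2, 2, 2

Argument: There are 30 irreducibles (= number of conjugacy classes). Their dimensions d_i satisfy sum d_i^2 = |G| = 84: 1 + 1 + 1 + 1 + 1 + 1 + 1 + 1 + 1 + 1 + 1 + 1 + 4 + 4 + 4 + 4 + 4 + 4 + 4 + 4 + 4 + 4 + 4 + 4 + 4 + 4 + 4 + 4 + 4 + 4 = 84. (For the product with Z/6Z: each of the 6 1-dim characters of Z/6Z tensors with each irrep of D_7, giving 6 copies of each D_7-dimension.)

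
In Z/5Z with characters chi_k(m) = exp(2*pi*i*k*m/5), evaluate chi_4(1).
chi_4(1) = zeta_5^4 = exp(-2*I*pi/5)

Why: chi_4(1) = zeta_5^(4*1) = zeta_5^4. Since zeta_5^5 = 1, this equals zeta_5^4 = exp(2*pi*i*4/5) = exp(-2*I*pi/5).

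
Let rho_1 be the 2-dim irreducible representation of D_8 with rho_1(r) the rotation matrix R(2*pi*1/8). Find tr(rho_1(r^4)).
chi_{rho_1}(r^4) = 2*cos(2*pi*1*4/8) = -2

Details: rho_1(r^4) is rotation by angle 2*pi*1*4/8, whose trace is 2*cos(2*pi*1*4/8) = -2.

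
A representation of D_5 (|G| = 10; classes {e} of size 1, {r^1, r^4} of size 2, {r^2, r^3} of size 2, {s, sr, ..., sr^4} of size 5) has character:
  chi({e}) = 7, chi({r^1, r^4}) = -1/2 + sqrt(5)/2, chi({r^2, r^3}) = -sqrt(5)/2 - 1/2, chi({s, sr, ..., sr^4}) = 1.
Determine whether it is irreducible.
Not irreducible (reducible): <chi, chi> = 6 > 1.

Reasoning: <chi, chi> = (1/|G|) sum_C |C| * |chi(C)|^2 = (1/10)[1*|7|^2 + 2*|-1/2 + sqrt(5)/2|^2 + 2*|-sqrt(5)/2 - 1/2|^2 + 5*|1|^2]
  = (1/10)[(49) + (3 - sqrt(5)) + (sqrt(5) + 3) + (5)] = 60/10 = 6.
A character is irreducible iff <chi, chi> = 1, so this representation is reducible.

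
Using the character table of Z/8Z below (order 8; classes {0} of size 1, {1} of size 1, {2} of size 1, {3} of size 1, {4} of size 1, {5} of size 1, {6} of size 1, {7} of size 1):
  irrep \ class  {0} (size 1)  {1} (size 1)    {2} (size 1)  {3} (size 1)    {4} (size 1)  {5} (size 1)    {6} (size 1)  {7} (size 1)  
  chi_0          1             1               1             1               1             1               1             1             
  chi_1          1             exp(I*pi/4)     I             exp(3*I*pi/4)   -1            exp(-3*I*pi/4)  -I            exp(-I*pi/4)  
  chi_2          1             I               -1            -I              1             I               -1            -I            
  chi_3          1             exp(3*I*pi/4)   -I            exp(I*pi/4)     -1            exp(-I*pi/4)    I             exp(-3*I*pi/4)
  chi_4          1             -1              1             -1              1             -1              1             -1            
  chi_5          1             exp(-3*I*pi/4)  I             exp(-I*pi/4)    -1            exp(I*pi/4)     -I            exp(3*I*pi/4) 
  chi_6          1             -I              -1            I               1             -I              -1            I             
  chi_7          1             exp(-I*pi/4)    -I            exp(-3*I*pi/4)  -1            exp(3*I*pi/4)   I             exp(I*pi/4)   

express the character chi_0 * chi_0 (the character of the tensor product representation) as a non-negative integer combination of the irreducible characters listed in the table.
chi_0 tensor chi_0 = chi_0 (all other irreducibles have multiplicity 0).

Details: The character of a tensor product is the pointwise product (chi_0 * chi_0)(C) = chi_0(C) * chi_0(C):
  {0}: (1)*(1), {1}: (1)*(1), {2}: (1)*(1), {3}: (1)*(1), {4}: (1)*(1), {5}: (1)*(1), {6}: (1)*(1), {7}: (1)*(1)
so (chi_0 * chi_0) takes values
  {0} -> 1, {1} -> 1, {2} -> 1, {3} -> 1, {4} -> 1, {5} -> 1, {6} -> 1, {7} -> 1.
Now take the inner product of this character with each irreducible chi from the table, <chi_0*chi_0, chi> = (1/8) sum_C |C| (chi_0*chi_0)(C) conj(chi(C)):
  <chi_0*chi_0, chi_0> = (1/8)[1*(1)*conj(1) + 1*(1)*conj(1) + 1*(1)*conj(1) + 1*(1)*conj(1) + 1*(1)*conj(1) + 1*(1)*conj(1) + 1*(1)*conj(1) + 1*(1)*conj(1)]
      = (1/8)[(1) + (1) + (1) + (1) + (1) + (1) + (1) + (1)] = 8/8 = 1
  <chi_0*chi_0, chi_1> = (1/8)[1*(1)*conj(1) + 1*(1)*conj(exp(I*pi/4)) + 1*(1)*conj(I) + 1*(1)*conj(exp(3*I*pi/4)) + 1*(1)*conj(-1) + 1*(1)*conj(exp(-3*I*pi/4)) + 1*(1)*conj(-I) + 1*(1)*conj(exp(-I*pi/4))]
      = (1/8)[(1) + (exp(-I*pi/4)) + (-I) + (exp(-3*I*pi/4)) + (-1) + (exp(3*I*pi/4)) + (I) + (exp(I*pi/4))] = 0/8 = 0
  <chi_0*chi_0, chi_2> = (1/8)[1*(1)*conj(1) + 1*(1)*conj(I) + 1*(1)*conj(-1) + 1*(1)*conj(-I) + 1*(1)*conj(1) + 1*(1)*conj(I) + 1*(1)*conj(-1) + 1*(1)*conj(-I)]
      = (1/8)[(1) + (-I) + (-1) + (I) + (1) + (-I) + (-1) + (I)] = 0/8 = 0
  <chi_0*chi_0, chi_3> = (1/8)[1*(1)*conj(1) + 1*(1)*conj(exp(3*I*pi/4)) + 1*(1)*conj(-I) + 1*(1)*conj(exp(I*pi/4)) + 1*(1)*conj(-1) + 1*(1)*conj(exp(-I*pi/4)) + 1*(1)*conj(I) + 1*(1)*conj(exp(-3*I*pi/4))]
      = (1/8)[(1) + (exp(-3*I*pi/4)) + (I) + (exp(-I*pi/4)) + (-1) + (exp(I*pi/4)) + (-I) + (exp(3*I*pi/4))] = 0/8 = 0
  <chi_0*chi_0, chi_4> = (1/8)[1*(1)*conj(1) + 1*(1)*conj(-1) + 1*(1)*conj(1) + 1*(1)*conj(-1) + 1*(1)*conj(1) + 1*(1)*conj(-1) + 1*(1)*conj(1) + 1*(1)*conj(-1)]
      = (1/8)[(1) + (-1) + (1) + (-1) + (1) + (-1) + (1) + (-1)] = 0/8 = 0
  <chi_0*chi_0, chi_5> = (1/8)[1*(1)*conj(1) + 1*(1)*conj(exp(-3*I*pi/4)) + 1*(1)*conj(I) + 1*(1)*conj(exp(-I*pi/4)) + 1*(1)*conj(-1) + 1*(1)*conj(exp(I*pi/4)) + 1*(1)*conj(-I) + 1*(1)*conj(exp(3*I*pi/4))]
      = (1/8)[(1) + (exp(3*I*pi/4)) + (-I) + (exp(I*pi/4)) + (-1) + (exp(-I*pi/4)) + (I) + (exp(-3*I*pi/4))] = 0/8 = 0
  <chi_0*chi_0, chi_6> = (1/8)[1*(1)*conj(1) + 1*(1)*conj(-I) + 1*(1)*conj(-1) + 1*(1)*conj(I) + 1*(1)*conj(1) + 1*(1)*conj(-I) + 1*(1)*conj(-1) + 1*(1)*conj(I)]
      = (1/8)[(1) + (I) + (-1) + (-I) + (1) + (I) + (-1) + (-I)] = 0/8 = 0
  <chi_0*chi_0, chi_7> = (1/8)[1*(1)*conj(1) + 1*(1)*conj(exp(-I*pi/4)) + 1*(1)*conj(-I) + 1*(1)*conj(exp(-3*I*pi/4)) + 1*(1)*conj(-1) + 1*(1)*conj(exp(3*I*pi/4)) + 1*(1)*conj(I) + 1*(1)*conj(exp(I*pi/4))]
      = (1/8)[(1) + (exp(I*pi/4)) + (I) + (exp(3*I*pi/4)) + (-1) + (exp(-3*I*pi/4)) + (-I) + (exp(-I*pi/4))] = 0/8 = 0
(Exp terms are combined using exp(i*s)*conj(exp(i*t)) = exp(i*(s-t)), and sums of them are collapsed using the identity that for every m > 1 the m distinct m-th roots of unity sum to 0, e.g. 1 + exp(2*I*pi/3) + exp(-2*I*pi/3) = 0.)
Hence the multiplicities are chi_0: 1. Dimension check: dim(chi_0)*dim(chi_0) = 1*1 = 1 and sum (mult * dim) = 1*1 = 1.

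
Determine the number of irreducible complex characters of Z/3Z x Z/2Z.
6

Proof sketch: The number of irreducible complex representations of a finite group equals its number of conjugacy classes. Z/3Z x Z/2Z is abelian of order 6, so every element is its own conjugacy class: 6 classes, so Z/3Z x Z/2Z (order 6) has exactly 6 irreducible complex representations.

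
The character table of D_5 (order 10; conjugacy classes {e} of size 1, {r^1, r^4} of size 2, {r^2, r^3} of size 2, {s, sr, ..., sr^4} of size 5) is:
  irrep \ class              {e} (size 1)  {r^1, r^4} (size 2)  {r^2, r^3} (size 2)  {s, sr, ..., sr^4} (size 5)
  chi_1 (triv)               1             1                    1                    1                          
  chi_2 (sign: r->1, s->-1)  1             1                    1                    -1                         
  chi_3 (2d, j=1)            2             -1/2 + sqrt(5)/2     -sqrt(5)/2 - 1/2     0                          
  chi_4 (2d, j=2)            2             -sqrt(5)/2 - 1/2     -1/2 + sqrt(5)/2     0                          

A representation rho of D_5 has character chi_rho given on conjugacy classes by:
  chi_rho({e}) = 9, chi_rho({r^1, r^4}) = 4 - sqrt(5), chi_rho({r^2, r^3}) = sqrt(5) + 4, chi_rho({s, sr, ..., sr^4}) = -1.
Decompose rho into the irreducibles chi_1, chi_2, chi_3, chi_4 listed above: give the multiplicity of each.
Multiplicities: chi_1: 2, chi_2: 3, chi_3: 0, chi_4: 2.

Solution. Use <chi_rho, chi> = (1/|G|) sum_C |C| * chi_rho(C) * conj(chi(C)) with |G| = 10 for each irreducible chi in the table:
  <chi_rho, chi_1> = (1/10)[1*(9)*conj(1) + 2*(4 - sqrt(5))*conj(1) + 2*(sqrt(5) + 4)*conj(1) + 5*(-1)*conj(1)]
      = (1/10)[(9) + (8 - 2*sqrt(5)) + (2*sqrt(5) + 8) + (-5)] = 20/10 = 2
  <chi_rho, chi_2> = (1/10)[1*(9)*conj(1) + 2*(4 - sqrt(5))*conj(1) + 2*(sqrt(5) + 4)*conj(1) + 5*(-1)*conj(-1)]
      = (1/10)[(9) + (8 - 2*sqrt(5)) + (2*sqrt(5) + 8) + (5)] = 30/10 = 3
  <chi_rho, chi_3> = (1/10)[1*(9)*conj(2) + 2*(4 - sqrt(5))*conj(-1/2 + sqrt(5)/2) + 2*(sqrt(5) + 4)*conj(-sqrt(5)/2 - 1/2) + 5*(-1)*conj(0)]
      = (1/10)[(18) + (-9 + 5*sqrt(5)) + (-5*sqrt(5) - 9) + (0)] = 0/10 = 0
  <chi_rho, chi_4> = (1/10)[1*(9)*conj(2) + 2*(4 - sqrt(5))*conj(-sqrt(5)/2 - 1/2) + 2*(sqrt(5) + 4)*conj(-1/2 + sqrt(5)/2) + 5*(-1)*conj(0)]
      = (1/10)[(18) + (1 - 3*sqrt(5)) + (1 + 3*sqrt(5)) + (0)] = 20/10 = 2
Dimension check: dim(rho) = sum (mult * dim) = 2*1 + 3*1 + 0*2 + 2*2 = 9 = chi_rho(e) = 9.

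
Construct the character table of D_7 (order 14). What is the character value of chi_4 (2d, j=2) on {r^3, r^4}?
Conjugacy classes: {e} of size 1, {r^1, r^6} of size 2, {r^2, r^5} of size 2, {r^3, r^4} of size 2, {s, sr, ..., sr^6} of size 7.
Character table:
  irrep \ class              {e} (size 1)  {r^1, r^6} (size 2)  {r^2, r^5} (size 2)  {r^3, r^4} (size 2)  {s, sr, ..., sr^6} (size 7)
  chi_1 (triv)               1             1                    1                    1                    1                          
  chi_2 (sign: r->1, s->-1)  1             1                    1                    1                    -1                         
  chi_3 (2d, j=1)            2             2*cos(2*pi/7)        -2*cos(3*pi/7)       -2*cos(pi/7)         0                          
  chi_4 (2d, j=2)            2             -2*cos(3*pi/7)       -2*cos(pi/7)         2*cos(2*pi/7)        0                          
  chi_5 (2d, j=3)            2             -2*cos(pi/7)         2*cos(2*pi/7)        -2*cos(3*pi/7)       0                          

Spot check: chi_4 (2d, j=2) on {r^3, r^4} = 2*cos(2*pi/7).

Solution. D_7 has order 2*7 = 14 with 5 conjugacy classes, hence 5 irreducibles. Sum of squared dims 1 + 1 + 4 + 4 + 4 = 14 = |G|. Linear characters come from the abelianisation; the 2-dimensional irreps have character r^k -> 2*cos(2*pi*j*k/7), reflections -> 0.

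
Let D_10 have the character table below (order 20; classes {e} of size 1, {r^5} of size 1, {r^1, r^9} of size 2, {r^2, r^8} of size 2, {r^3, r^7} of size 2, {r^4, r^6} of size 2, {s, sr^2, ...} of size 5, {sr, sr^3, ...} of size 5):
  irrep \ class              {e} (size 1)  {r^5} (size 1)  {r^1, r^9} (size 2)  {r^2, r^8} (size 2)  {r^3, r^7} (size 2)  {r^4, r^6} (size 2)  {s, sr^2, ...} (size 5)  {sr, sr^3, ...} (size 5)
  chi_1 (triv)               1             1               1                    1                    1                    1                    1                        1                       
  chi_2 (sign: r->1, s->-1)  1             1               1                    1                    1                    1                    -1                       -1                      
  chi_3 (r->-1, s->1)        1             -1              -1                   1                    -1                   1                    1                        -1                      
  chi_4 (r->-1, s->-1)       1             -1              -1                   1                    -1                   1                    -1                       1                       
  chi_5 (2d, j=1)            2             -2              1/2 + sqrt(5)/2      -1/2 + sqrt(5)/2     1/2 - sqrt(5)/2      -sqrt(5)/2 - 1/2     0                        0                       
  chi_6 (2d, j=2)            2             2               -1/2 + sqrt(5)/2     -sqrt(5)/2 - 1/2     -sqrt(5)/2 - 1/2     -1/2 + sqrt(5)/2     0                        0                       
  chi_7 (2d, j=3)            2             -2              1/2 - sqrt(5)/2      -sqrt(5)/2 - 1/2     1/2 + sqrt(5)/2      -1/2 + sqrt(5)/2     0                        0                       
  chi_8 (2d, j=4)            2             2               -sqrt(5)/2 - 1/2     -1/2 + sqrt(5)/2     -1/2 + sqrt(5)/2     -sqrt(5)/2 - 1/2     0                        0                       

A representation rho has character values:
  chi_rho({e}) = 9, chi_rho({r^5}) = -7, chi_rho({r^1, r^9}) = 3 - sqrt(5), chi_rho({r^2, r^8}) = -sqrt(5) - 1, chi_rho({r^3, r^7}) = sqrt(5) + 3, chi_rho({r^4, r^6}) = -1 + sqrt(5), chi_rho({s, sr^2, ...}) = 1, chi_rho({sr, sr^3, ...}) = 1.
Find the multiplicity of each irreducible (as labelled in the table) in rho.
Multiplicities: chi_1: 1, chi_2: 0, chi_3: 0, chi_4: 0, chi_5: 1, chi_6: 0, chi_7: 3, chi_8: 0.

Reasoning: Use <chi_rho, chi> = (1/|G|) sum_C |C| * chi_rho(C) * conj(chi(C)) with |G| = 20 for each irreducible chi in the table:
  <chi_rho, chi_1> = (1/20)[1*(9)*conj(1) + 1*(-7)*conj(1) + 2*(3 - sqrt(5))*conj(1) + 2*(-sqrt(5) - 1)*conj(1) + 2*(sqrt(5) + 3)*conj(1) + 2*(-1 + sqrt(5))*conj(1) + 5*(1)*conj(1) + 5*(1)*conj(1)]
      = (1/20)[(9) + (-7) + (6 - 2*sqrt(5)) + (-2*sqrt(5) - 2) + (2*sqrt(5) + 6) + (-2 + 2*sqrt(5)) + (5) + (5)] = 20/20 = 1
  <chi_rho, chi_2> = (1/20)[1*(9)*conj(1) + 1*(-7)*conj(1) + 2*(3 - sqrt(5))*conj(1) + 2*(-sqrt(5) - 1)*conj(1) + 2*(sqrt(5) + 3)*conj(1) + 2*(-1 + sqrt(5))*conj(1) + 5*(1)*conj(-1) + 5*(1)*conj(-1)]
      = (1/20)[(9) + (-7) + (6 - 2*sqrt(5)) + (-2*sqrt(5) - 2) + (2*sqrt(5) + 6) + (-2 + 2*sqrt(5)) + (-5) + (-5)] = 0/20 = 0
  <chi_rho, chi_3> = (1/20)[1*(9)*conj(1) + 1*(-7)*conj(-1) + 2*(3 - sqrt(5))*conj(-1) + 2*(-sqrt(5) - 1)*conj(1) + 2*(sqrt(5) + 3)*conj(-1) + 2*(-1 + sqrt(5))*conj(1) + 5*(1)*conj(1) + 5*(1)*conj(-1)]
      = (1/20)[(9) + (7) + (-6 + 2*sqrt(5)) + (-2*sqrt(5) - 2) + (-6 - 2*sqrt(5)) + (-2 + 2*sqrt(5)) + (5) + (-5)] = 0/20 = 0
  <chi_rho, chi_4> = (1/20)[1*(9)*conj(1) + 1*(-7)*conj(-1) + 2*(3 - sqrt(5))*conj(-1) + 2*(-sqrt(5) - 1)*conj(1) + 2*(sqrt(5) + 3)*conj(-1) + 2*(-1 + sqrt(5))*conj(1) + 5*(1)*conj(-1) + 5*(1)*conj(1)]
      = (1/20)[(9) + (7) + (-6 + 2*sqrt(5)) + (-2*sqrt(5) - 2) + (-6 - 2*sqrt(5)) + (-2 + 2*sqrt(5)) + (-5) + (5)] = 0/20 = 0
  <chi_rho, chi_5> = (1/20)[1*(9)*conj(2) + 1*(-7)*conj(-2) + 2*(3 - sqrt(5))*conj(1/2 + sqrt(5)/2) + 2*(-sqrt(5) - 1)*conj(-1/2 + sqrt(5)/2) + 2*(sqrt(5) + 3)*conj(1/2 - sqrt(5)/2) + 2*(-1 + sqrt(5))*conj(-sqrt(5)/2 - 1/2) + 5*(1)*conj(0) + 5*(1)*conj(0)]
      = (1/20)[(18) + (14) + (-2 + 2*sqrt(5)) + (-4) + (-2*sqrt(5) - 2) + (-4) + (0) + (0)] = 20/20 = 1
  <chi_rho, chi_6> = (1/20)[1*(9)*conj(2) + 1*(-7)*conj(2) + 2*(3 - sqrt(5))*conj(-1/2 + sqrt(5)/2) + 2*(-sqrt(5) - 1)*conj(-sqrt(5)/2 - 1/2) + 2*(sqrt(5) + 3)*conj(-sqrt(5)/2 - 1/2) + 2*(-1 + sqrt(5))*conj(-1/2 + sqrt(5)/2) + 5*(1)*conj(0) + 5*(1)*conj(0)]
      = (1/20)[(18) + (-14) + (-8 + 4*sqrt(5)) + (2*sqrt(5) + 6) + (-4*sqrt(5) - 8) + (6 - 2*sqrt(5)) + (0) + (0)] = 0/20 = 0
  <chi_rho, chi_7> = (1/20)[1*(9)*conj(2) + 1*(-7)*conj(-2) + 2*(3 - sqrt(5))*conj(1/2 - sqrt(5)/2) + 2*(-sqrt(5) - 1)*conj(-sqrt(5)/2 - 1/2) + 2*(sqrt(5) + 3)*conj(1/2 + sqrt(5)/2) + 2*(-1 + sqrt(5))*conj(-1/2 + sqrt(5)/2) + 5*(1)*conj(0) + 5*(1)*conj(0)]
      = (1/20)[(18) + (14) + (8 - 4*sqrt(5)) + (2*sqrt(5) + 6) + (8 + 4*sqrt(5)) + (6 - 2*sqrt(5)) + (0) + (0)] = 60/20 = 3
  <chi_rho, chi_8> = (1/20)[1*(9)*conj(2) + 1*(-7)*conj(2) + 2*(3 - sqrt(5))*conj(-sqrt(5)/2 - 1/2) + 2*(-sqrt(5) - 1)*conj(-1/2 + sqrt(5)/2) + 2*(sqrt(5) + 3)*conj(-1/2 + sqrt(5)/2) + 2*(-1 + sqrt(5))*conj(-sqrt(5)/2 - 1/2) + 5*(1)*conj(0) + 5*(1)*conj(0)]
      = (1/20)[(18) + (-14) + (2 - 2*sqrt(5)) + (-4) + (2 + 2*sqrt(5)) + (-4) + (0) + (0)] = 0/20 = 0
Dimension check: dim(rho) = sum (mult * dim) = 1*1 + 0*1 + 0*1 + 0*1 + 1*2 + 0*2 + 3*2 + 0*2 = 9 = chi_rho(e) = 9.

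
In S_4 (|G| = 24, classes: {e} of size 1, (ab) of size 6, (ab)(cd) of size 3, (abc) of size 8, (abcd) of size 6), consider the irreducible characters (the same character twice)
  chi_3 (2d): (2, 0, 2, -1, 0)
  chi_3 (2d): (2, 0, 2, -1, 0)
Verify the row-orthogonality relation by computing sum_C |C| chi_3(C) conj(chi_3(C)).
Sum = 24 = |G| = 24; so <chi_3, chi_3> = 1 (norm-1 confirms irreducibility).

Justification: Compute term by term over conjugacy classes (|C| * chi_3(C) * conj(chi_3(C))):
  1*(2)*conj(2) + 6*(0)*conj(0) + 3*(2)*conj(2) + 8*(-1)*conj(-1) + 6*(0)*conj(0)
  = (4) + (0) + (12) + (8) + (0)
  = 24.
Dividing by |G| = 24 gives 24/24 = 1, matching the row-orthogonality relation <chi_3, chi_3> = [chi_3 = chi_3].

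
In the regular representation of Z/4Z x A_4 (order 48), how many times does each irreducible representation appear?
Each irreducible V_i of dimension d_i appears with multiplicity d_i, i.e. rho_reg = (direct sum over all irreducibles V_i) d_i V_i. The irreducible dimensions for Z/4Z x A_4 are 1, 1, 1, 1, 1, 1, 1, 1, 1, 1, 1, 1, 3, 3, 3, 3: 12 irreducibles of dimension 1, each with multiplicity 1; 4 irreducibles of dimension 3, each with multiplicity 3. Total dimension 12*1*1 + 4*3*3 = 48 = |G|.

Proof sketch: General theorem: in the regular representation of a finite group G, each irreducible appears with multiplicity equal to its dimension. Check: dim(rho_reg) = sum d_i^2 = 1 + 1 + 1 + 1 + 1 + 1 + 1 + 1 + 1 + 1 + 1 + 1 + 9 + 9 + 9 + 9 = 48 = |G|.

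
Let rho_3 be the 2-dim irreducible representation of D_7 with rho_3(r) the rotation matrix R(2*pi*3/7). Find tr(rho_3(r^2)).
chi_{rho_3}(r^2) = 2*cos(2*pi*3*2/7) = 2*cos(2*pi/7)

Proof sketch: rho_3(r^2) is rotation by angle 2*pi*3*2/7, whose trace is 2*cos(2*pi*3*2/7) = 2*cos(2*pi/7).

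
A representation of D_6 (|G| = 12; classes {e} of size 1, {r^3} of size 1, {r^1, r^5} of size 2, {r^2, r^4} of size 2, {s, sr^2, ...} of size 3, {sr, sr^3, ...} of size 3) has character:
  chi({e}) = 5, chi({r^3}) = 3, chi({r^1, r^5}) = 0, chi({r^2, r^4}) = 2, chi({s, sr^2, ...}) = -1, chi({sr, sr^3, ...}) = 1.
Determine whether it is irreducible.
Not irreducible (reducible): <chi, chi> = 4 > 1.

Details: <chi, chi> = (1/|G|) sum_C |C| * |chi(C)|^2 = (1/12)[1*|5|^2 + 1*|3|^2 + 2*|0|^2 + 2*|2|^2 + 3*|-1|^2 + 3*|1|^2]
  = (1/12)[(25) + (9) + (0) + (8) + (3) + (3)] = 48/12 = 4.
A character is irreducible iff <chi, chi> = 1, so this representation is reducible.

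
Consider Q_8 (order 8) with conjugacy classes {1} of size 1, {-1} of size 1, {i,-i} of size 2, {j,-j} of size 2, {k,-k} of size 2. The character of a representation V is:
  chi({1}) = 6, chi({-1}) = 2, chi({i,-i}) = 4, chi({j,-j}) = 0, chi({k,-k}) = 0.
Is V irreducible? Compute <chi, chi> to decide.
Not irreducible (reducible): <chi, chi> = 9 > 1.

Argument: <chi, chi> = (1/|G|) sum_C |C| * |chi(C)|^2 = (1/8)[1*|6|^2 + 1*|2|^2 + 2*|4|^2 + 2*|0|^2 + 2*|0|^2]
  = (1/8)[(36) + (4) + (32) + (0) + (0)] = 72/8 = 9.
A character is irreducible iff <chi, chi> = 1, so this representation is reducible.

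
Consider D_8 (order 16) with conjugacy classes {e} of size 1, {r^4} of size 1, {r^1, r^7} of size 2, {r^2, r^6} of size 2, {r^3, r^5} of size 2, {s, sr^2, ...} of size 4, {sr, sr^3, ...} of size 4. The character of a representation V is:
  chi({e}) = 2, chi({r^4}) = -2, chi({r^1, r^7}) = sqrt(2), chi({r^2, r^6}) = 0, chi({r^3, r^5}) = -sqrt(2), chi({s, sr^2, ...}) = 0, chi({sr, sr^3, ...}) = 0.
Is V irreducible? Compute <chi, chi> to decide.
Irreducible: <chi, chi> = 1.

Working: <chi, chi> = (1/|G|) sum_C |C| * |chi(C)|^2 = (1/16)[1*|2|^2 + 1*|-2|^2 + 2*|sqrt(2)|^2 + 2*|0|^2 + 2*|-sqrt(2)|^2 + 4*|0|^2 + 4*|0|^2]
  = (1/16)[(4) + (4) + (4) + (0) + (4) + (0) + (0)] = 16/16 = 1.
A character is irreducible iff <chi, chi> = 1, so this representation is irreducible.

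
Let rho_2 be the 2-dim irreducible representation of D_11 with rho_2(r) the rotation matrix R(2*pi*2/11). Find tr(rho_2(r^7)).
chi_{rho_2}(r^7) = 2*cos(2*pi*2*7/11) = -2*cos(5*pi/11)

Details: rho_2(r^7) is rotation by angle 2*pi*2*7/11, whose trace is 2*cos(2*pi*2*7/11) = -2*cos(5*pi/11).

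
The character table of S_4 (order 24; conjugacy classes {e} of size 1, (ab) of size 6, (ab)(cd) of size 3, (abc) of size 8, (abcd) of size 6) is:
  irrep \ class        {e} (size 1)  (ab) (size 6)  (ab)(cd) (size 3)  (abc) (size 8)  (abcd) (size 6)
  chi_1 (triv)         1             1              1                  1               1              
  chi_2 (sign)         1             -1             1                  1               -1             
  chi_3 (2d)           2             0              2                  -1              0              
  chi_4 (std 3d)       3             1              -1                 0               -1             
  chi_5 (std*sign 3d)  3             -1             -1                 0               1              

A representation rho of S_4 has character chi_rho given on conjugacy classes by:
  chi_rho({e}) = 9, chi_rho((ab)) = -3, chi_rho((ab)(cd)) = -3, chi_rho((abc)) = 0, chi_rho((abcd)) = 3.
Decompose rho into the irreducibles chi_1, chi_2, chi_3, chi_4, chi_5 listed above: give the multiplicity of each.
Multiplicities: chi_1: 0, chi_2: 0, chi_3: 0, chi_4: 0, chi_5: 3.

Explanation: Use <chi_rho, chi> = (1/|G|) sum_C |C| * chi_rho(C) * conj(chi(C)) with |G| = 24 for each irreducible chi in the table:
  <chi_rho, chi_1> = (1/24)[1*(9)*conj(1) + 6*(-3)*conj(1) + 3*(-3)*conj(1) + 8*(0)*conj(1) + 6*(3)*conj(1)]
      = (1/24)[(9) + (-18) + (-9) + (0) + (18)] = 0/24 = 0
  <chi_rho, chi_2> = (1/24)[1*(9)*conj(1) + 6*(-3)*conj(-1) + 3*(-3)*conj(1) + 8*(0)*conj(1) + 6*(3)*conj(-1)]
      = (1/24)[(9) + (18) + (-9) + (0) + (-18)] = 0/24 = 0
  <chi_rho, chi_3> = (1/24)[1*(9)*conj(2) + 6*(-3)*conj(0) + 3*(-3)*conj(2) + 8*(0)*conj(-1) + 6*(3)*conj(0)]
      = (1/24)[(18) + (0) + (-18) + (0) + (0)] = 0/24 = 0
  <chi_rho, chi_4> = (1/24)[1*(9)*conj(3) + 6*(-3)*conj(1) + 3*(-3)*conj(-1) + 8*(0)*conj(0) + 6*(3)*conj(-1)]
      = (1/24)[(27) + (-18) + (9) + (0) + (-18)] = 0/24 = 0
  <chi_rho, chi_5> = (1/24)[1*(9)*conj(3) + 6*(-3)*conj(-1) + 3*(-3)*conj(-1) + 8*(0)*conj(0) + 6*(3)*conj(1)]
      = (1/24)[(27) + (18) + (9) + (0) + (18)] = 72/24 = 3
Dimension check: dim(rho) = sum (mult * dim) = 0*1 + 0*1 + 0*2 + 0*3 + 3*3 = 9 = chi_rho(e) = 9.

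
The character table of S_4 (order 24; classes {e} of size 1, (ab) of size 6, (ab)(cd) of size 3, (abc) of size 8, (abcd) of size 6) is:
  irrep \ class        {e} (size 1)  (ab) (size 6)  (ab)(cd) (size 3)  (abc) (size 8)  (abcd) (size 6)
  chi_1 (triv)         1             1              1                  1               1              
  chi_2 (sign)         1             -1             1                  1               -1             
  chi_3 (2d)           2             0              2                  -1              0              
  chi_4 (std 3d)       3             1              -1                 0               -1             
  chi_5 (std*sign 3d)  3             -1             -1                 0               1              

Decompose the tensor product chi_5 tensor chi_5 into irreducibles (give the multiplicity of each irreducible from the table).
chi_5 tensor chi_5 = chi_1 + chi_3 + chi_4 + chi_5 (all other irreducibles have multiplicity 0).

Solution. The character of a tensor product is the pointwise product (chi_5 * chi_5)(C) = chi_5(C) * chi_5(C):
  {e}: (3)*(3), (ab): (-1)*(-1), (ab)(cd): (-1)*(-1), (abc): (0)*(0), (abcd): (1)*(1)
so (chi_5 * chi_5) takes values
  {e} -> 9, (ab) -> 1, (ab)(cd) -> 1, (abc) -> 0, (abcd) -> 1.
Now take the inner product of this character with each irreducible chi from the table, <chi_5*chi_5, chi> = (1/24) sum_C |C| (chi_5*chi_5)(C) conj(chi(C)):
  <chi_5*chi_5, chi_1> = (1/24)[1*(9)*conj(1) + 6*(1)*conj(1) + 3*(1)*conj(1) + 8*(0)*conj(1) + 6*(1)*conj(1)]
      = (1/24)[(9) + (6) + (3) + (0) + (6)] = 24/24 = 1
  <chi_5*chi_5, chi_2> = (1/24)[1*(9)*conj(1) + 6*(1)*conj(-1) + 3*(1)*conj(1) + 8*(0)*conj(1) + 6*(1)*conj(-1)]
      = (1/24)[(9) + (-6) + (3) + (0) + (-6)] = 0/24 = 0
  <chi_5*chi_5, chi_3> = (1/24)[1*(9)*conj(2) + 6*(1)*conj(0) + 3*(1)*conj(2) + 8*(0)*conj(-1) + 6*(1)*conj(0)]
      = (1/24)[(18) + (0) + (6) + (0) + (0)] = 24/24 = 1
  <chi_5*chi_5, chi_4> = (1/24)[1*(9)*conj(3) + 6*(1)*conj(1) + 3*(1)*conj(-1) + 8*(0)*conj(0) + 6*(1)*conj(-1)]
      = (1/24)[(27) + (6) + (-3) + (0) + (-6)] = 24/24 = 1
  <chi_5*chi_5, chi_5> = (1/24)[1*(9)*conj(3) + 6*(1)*conj(-1) + 3*(1)*conj(-1) + 8*(0)*conj(0) + 6*(1)*conj(1)]
      = (1/24)[(27) + (-6) + (-3) + (0) + (6)] = 24/24 = 1
Hence the multiplicities are chi_1: 1, chi_3: 1, chi_4: 1, chi_5: 1. Dimension check: dim(chi_5)*dim(chi_5) = 3*3 = 9 and sum (mult * dim) = 1*1 + 1*2 + 1*3 + 1*3 = 9.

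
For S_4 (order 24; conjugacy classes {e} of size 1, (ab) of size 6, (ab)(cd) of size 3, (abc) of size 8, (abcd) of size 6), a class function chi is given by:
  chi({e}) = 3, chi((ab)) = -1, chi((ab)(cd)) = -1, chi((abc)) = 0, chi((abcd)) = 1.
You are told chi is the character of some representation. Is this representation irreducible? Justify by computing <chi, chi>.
Irreducible: <chi, chi> = 1.

Reasoning: <chi, chi> = (1/|G|) sum_C |C| * |chi(C)|^2 = (1/24)[1*|3|^2 + 6*|-1|^2 + 3*|-1|^2 + 8*|0|^2 + 6*|1|^2]
  = (1/24)[(9) + (6) + (3) + (0) + (6)] = 24/24 = 1.
A character is irreducible iff <chi, chi> = 1, so this representation is irreducible.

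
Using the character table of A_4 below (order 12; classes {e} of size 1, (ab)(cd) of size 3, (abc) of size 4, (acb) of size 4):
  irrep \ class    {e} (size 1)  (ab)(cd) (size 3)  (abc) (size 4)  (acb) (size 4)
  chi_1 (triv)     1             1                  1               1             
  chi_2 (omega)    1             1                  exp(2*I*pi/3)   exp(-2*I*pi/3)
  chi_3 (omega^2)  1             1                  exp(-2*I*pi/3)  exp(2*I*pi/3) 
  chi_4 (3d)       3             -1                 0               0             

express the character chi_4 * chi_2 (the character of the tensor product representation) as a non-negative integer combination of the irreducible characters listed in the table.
chi_4 tensor chi_2 = chi_4 (all other irreducibles have multiplicity 0).

Why: The character of a tensor product is the pointwise product (chi_4 * chi_2)(C) = chi_4(C) * chi_2(C):
  {e}: (3)*(1), (ab)(cd): (-1)*(1), (abc): (0)*(exp(2*I*pi/3)), (acb): (0)*(exp(-2*I*pi/3))
so (chi_4 * chi_2) takes values
  {e} -> 3, (ab)(cd) -> -1, (abc) -> 0, (acb) -> 0.
Now take the inner product of this character with each irreducible chi from the table, <chi_4*chi_2, chi> = (1/12) sum_C |C| (chi_4*chi_2)(C) conj(chi(C)):
  <chi_4*chi_2, chi_1> = (1/12)[1*(3)*conj(1) + 3*(-1)*conj(1) + 4*(0)*conj(1) + 4*(0)*conj(1)]
      = (1/12)[(3) + (-3) + (0) + (0)] = 0/12 = 0
  <chi_4*chi_2, chi_2> = (1/12)[1*(3)*conj(1) + 3*(-1)*conj(1) + 4*(0)*conj(exp(2*I*pi/3)) + 4*(0)*conj(exp(-2*I*pi/3))]
      = (1/12)[(3) + (-3) + (0) + (0)] = 0/12 = 0
  <chi_4*chi_2, chi_3> = (1/12)[1*(3)*conj(1) + 3*(-1)*conj(1) + 4*(0)*conj(exp(-2*I*pi/3)) + 4*(0)*conj(exp(2*I*pi/3))]
      = (1/12)[(3) + (-3) + (0) + (0)] = 0/12 = 0
  <chi_4*chi_2, chi_4> = (1/12)[1*(3)*conj(3) + 3*(-1)*conj(-1) + 4*(0)*conj(0) + 4*(0)*conj(0)]
      = (1/12)[(9) + (3) + (0) + (0)] = 12/12 = 1
(Exp terms are combined using exp(i*s)*conj(exp(i*t)) = exp(i*(s-t)), and sums of them are collapsed using the identity that for every m > 1 the m distinct m-th roots of unity sum to 0, e.g. 1 + exp(2*I*pi/3) + exp(-2*I*pi/3) = 0.)
Hence the multiplicities are chi_4: 1. Dimension check: dim(chi_4)*dim(chi_2) = 3*1 = 3 and sum (mult * dim) = 1*3 = 3.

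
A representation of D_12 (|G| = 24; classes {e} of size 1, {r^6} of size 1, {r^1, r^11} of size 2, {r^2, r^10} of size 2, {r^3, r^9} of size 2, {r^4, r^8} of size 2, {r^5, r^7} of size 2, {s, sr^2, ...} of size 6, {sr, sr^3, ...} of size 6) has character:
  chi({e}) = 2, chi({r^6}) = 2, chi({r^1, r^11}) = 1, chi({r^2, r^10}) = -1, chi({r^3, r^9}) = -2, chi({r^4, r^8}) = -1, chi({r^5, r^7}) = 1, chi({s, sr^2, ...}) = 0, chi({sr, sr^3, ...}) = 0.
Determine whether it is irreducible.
Irreducible: <chi, chi> = 1.

<chi, chi> = (1/|G|) sum_C |C| * |chi(C)|^2 = (1/24)[1*|2|^2 + 1*|2|^2 + 2*|1|^2 + 2*|-1|^2 + 2*|-2|^2 + 2*|-1|^2 + 2*|1|^2 + 6*|0|^2 + 6*|0|^2]
  = (1/24)[(4) + (4) + (2) + (2) + (8) + (2) + (2) + (0) + (0)] = 24/24 = 1.
A character is irreducible iff <chi, chi> = 1, so this representation is irreducible.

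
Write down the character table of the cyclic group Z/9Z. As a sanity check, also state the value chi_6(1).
Character table of Z/9Z (irreps indexed chi_0,...,chi_8 with chi_k(m) = zeta_9^(k*m), zeta_9 = exp(2*pi*i/9)):
  irrep \ class  {0} (size 1)  {1} (size 1)    {2} (size 1)    {3} (size 1)    {4} (size 1)    {5} (size 1)    {6} (size 1)    {7} (size 1)    {8} (size 1)  
  chi_0          1             1               1               1               1               1               1               1               1             
  chi_1          1             exp(2*I*pi/9)   exp(4*I*pi/9)   exp(2*I*pi/3)   exp(8*I*pi/9)   exp(-8*I*pi/9)  exp(-2*I*pi/3)  exp(-4*I*pi/9)  exp(-2*I*pi/9)
  chi_2          1             exp(4*I*pi/9)   exp(8*I*pi/9)   exp(-2*I*pi/3)  exp(-2*I*pi/9)  exp(2*I*pi/9)   exp(2*I*pi/3)   exp(-8*I*pi/9)  exp(-4*I*pi/9)
  chi_3          1             exp(2*I*pi/3)   exp(-2*I*pi/3)  1               exp(2*I*pi/3)   exp(-2*I*pi/3)  1               exp(2*I*pi/3)   exp(-2*I*pi/3)
  chi_4          1             exp(8*I*pi/9)   exp(-2*I*pi/9)  exp(2*I*pi/3)   exp(-4*I*pi/9)  exp(4*I*pi/9)   exp(-2*I*pi/3)  exp(2*I*pi/9)   exp(-8*I*pi/9)
  chi_5          1             exp(-8*I*pi/9)  exp(2*I*pi/9)   exp(-2*I*pi/3)  exp(4*I*pi/9)   exp(-4*I*pi/9)  exp(2*I*pi/3)   exp(-2*I*pi/9)  exp(8*I*pi/9) 
  chi_6          1             exp(-2*I*pi/3)  exp(2*I*pi/3)   1               exp(-2*I*pi/3)  exp(2*I*pi/3)   1               exp(-2*I*pi/3)  exp(2*I*pi/3) 
  chi_7          1             exp(-4*I*pi/9)  exp(-8*I*pi/9)  exp(2*I*pi/3)   exp(2*I*pi/9)   exp(-2*I*pi/9)  exp(-2*I*pi/3)  exp(8*I*pi/9)   exp(4*I*pi/9) 
  chi_8          1             exp(-2*I*pi/9)  exp(-4*I*pi/9)  exp(-2*I*pi/3)  exp(-8*I*pi/9)  exp(8*I*pi/9)   exp(2*I*pi/3)   exp(4*I*pi/9)   exp(2*I*pi/9) 

Spot check: chi_6(1) = zeta_9^(6*1) = zeta_9^6 = exp(-2*I*pi/3).

Argument: Z/9Z is abelian, so all 9 irreducible complex representations are 1-dimensional. They are given by chi_k(m) = zeta_9^(k*m) for k = 0,...,8. Row orthogonality: sum_m chi_k(m) conj(chi_l(m)) = 9 * [k = l].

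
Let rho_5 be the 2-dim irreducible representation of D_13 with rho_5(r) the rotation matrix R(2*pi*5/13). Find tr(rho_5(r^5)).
chi_{rho_5}(r^5) = 2*cos(2*pi*5*5/13) = 2*cos(2*pi/13)

Working: rho_5(r^5) is rotation by angle 2*pi*5*5/13, whose trace is 2*cos(2*pi*5*5/13) = 2*cos(2*pi/13).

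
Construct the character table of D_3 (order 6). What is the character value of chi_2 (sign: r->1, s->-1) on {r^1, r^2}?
Conjugacy classes: {e} of size 1, {r^1, r^2} of size 2, {s, sr, ..., sr^2} of size 3.
Character table:
  irrep \ class              {e} (size 1)  {r^1, r^2} (size 2)  {s, sr, ..., sr^2} (size 3)
  chi_1 (triv)               1             1                    1                          
  chi_2 (sign: r->1, s->-1)  1             1                    -1                         
  chi_3 (2d, j=1)            2             -1                   0                          

Spot check: chi_2 (sign: r->1, s->-1) on {r^1, r^2} = 1.

Solution. D_3 has order 2*3 = 6 with 3 conjugacy classes, hence 3 irreducibles. Sum of squared dims 1 + 1 + 4 = 6 = |G|. Linear characters come from the abelianisation; the 2-dimensional irreps have character r^k -> 2*cos(2*pi*j*k/3), reflections -> 0.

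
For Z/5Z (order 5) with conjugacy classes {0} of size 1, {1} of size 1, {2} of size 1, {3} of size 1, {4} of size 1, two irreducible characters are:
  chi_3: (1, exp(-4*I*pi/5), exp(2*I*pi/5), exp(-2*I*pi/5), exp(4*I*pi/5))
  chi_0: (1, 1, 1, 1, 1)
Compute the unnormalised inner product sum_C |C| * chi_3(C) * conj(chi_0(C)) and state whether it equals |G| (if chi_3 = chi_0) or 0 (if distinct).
Sum = 0; so <chi_3, chi_0> = 0 (distinct irreducibles are orthogonal).

Why: Compute term by term over conjugacy classes (|C| * chi_3(C) * conj(chi_0(C))):
  1*(1)*conj(1) + 1*(exp(-4*I*pi/5))*conj(1) + 1*(exp(2*I*pi/5))*conj(1) + 1*(exp(-2*I*pi/5))*conj(1) + 1*(exp(4*I*pi/5))*conj(1)
  = (1) + (exp(-4*I*pi/5)) + (exp(2*I*pi/5)) + (exp(-2*I*pi/5)) + (exp(4*I*pi/5))
  = 0.
(Exp terms are combined using exp(i*s)*conj(exp(i*t)) = exp(i*(s-t)), and sums of them are collapsed using the identity that for every m > 1 the m distinct m-th roots of unity sum to 0, e.g. 1 + exp(2*I*pi/3) + exp(-2*I*pi/3) = 0.)
Dividing by |G| = 5 gives 0/5 = 0, matching the row-orthogonality relation <chi_3, chi_0> = [chi_3 = chi_0].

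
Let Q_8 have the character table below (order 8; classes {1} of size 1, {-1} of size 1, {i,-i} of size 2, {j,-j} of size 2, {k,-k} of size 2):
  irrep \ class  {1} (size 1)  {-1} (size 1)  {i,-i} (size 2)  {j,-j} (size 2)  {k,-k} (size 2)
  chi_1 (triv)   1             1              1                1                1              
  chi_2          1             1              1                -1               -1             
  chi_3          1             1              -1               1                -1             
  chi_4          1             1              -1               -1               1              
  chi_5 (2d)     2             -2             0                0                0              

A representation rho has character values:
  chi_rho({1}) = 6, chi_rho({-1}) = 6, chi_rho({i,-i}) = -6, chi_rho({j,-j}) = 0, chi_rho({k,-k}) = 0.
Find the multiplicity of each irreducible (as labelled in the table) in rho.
Multiplicities: chi_1: 0, chi_2: 0, chi_3: 3, chi_4: 3, chi_5: 0.

Working: Use <chi_rho, chi> = (1/|G|) sum_C |C| * chi_rho(C) * conj(chi(C)) with |G| = 8 for each irreducible chi in the table:
  <chi_rho, chi_1> = (1/8)[1*(6)*conj(1) + 1*(6)*conj(1) + 2*(-6)*conj(1) + 2*(0)*conj(1) + 2*(0)*conj(1)]
      = (1/8)[(6) + (6) + (-12) + (0) + (0)] = 0/8 = 0
  <chi_rho, chi_2> = (1/8)[1*(6)*conj(1) + 1*(6)*conj(1) + 2*(-6)*conj(1) + 2*(0)*conj(-1) + 2*(0)*conj(-1)]
      = (1/8)[(6) + (6) + (-12) + (0) + (0)] = 0/8 = 0
  <chi_rho, chi_3> = (1/8)[1*(6)*conj(1) + 1*(6)*conj(1) + 2*(-6)*conj(-1) + 2*(0)*conj(1) + 2*(0)*conj(-1)]
      = (1/8)[(6) + (6) + (12) + (0) + (0)] = 24/8 = 3
  <chi_rho, chi_4> = (1/8)[1*(6)*conj(1) + 1*(6)*conj(1) + 2*(-6)*conj(-1) + 2*(0)*conj(-1) + 2*(0)*conj(1)]
      = (1/8)[(6) + (6) + (12) + (0) + (0)] = 24/8 = 3
  <chi_rho, chi_5> = (1/8)[1*(6)*conj(2) + 1*(6)*conj(-2) + 2*(-6)*conj(0) + 2*(0)*conj(0) + 2*(0)*conj(0)]
      = (1/8)[(12) + (-12) + (0) + (0) + (0)] = 0/8 = 0
Dimension check: dim(rho) = sum (mult * dim) = 0*1 + 0*1 + 3*1 + 3*1 + 0*2 = 6 = chi_rho(e) = 6.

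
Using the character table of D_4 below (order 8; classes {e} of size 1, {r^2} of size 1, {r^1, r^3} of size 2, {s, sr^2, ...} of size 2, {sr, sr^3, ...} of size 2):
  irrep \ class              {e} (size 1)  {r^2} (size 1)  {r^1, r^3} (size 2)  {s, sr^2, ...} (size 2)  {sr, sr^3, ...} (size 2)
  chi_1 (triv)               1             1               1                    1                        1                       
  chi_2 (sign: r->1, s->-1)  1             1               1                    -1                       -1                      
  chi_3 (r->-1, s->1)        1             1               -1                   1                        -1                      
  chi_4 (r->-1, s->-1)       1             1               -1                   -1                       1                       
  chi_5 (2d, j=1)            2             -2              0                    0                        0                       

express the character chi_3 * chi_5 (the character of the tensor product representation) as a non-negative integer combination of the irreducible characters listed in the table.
chi_3 tensor chi_5 = chi_5 (all other irreducibles have multiplicity 0).

The character of a tensor product is the pointwise product (chi_3 * chi_5)(C) = chi_3(C) * chi_5(C):
  {e}: (1)*(2), {r^2}: (1)*(-2), {r^1, r^3}: (-1)*(0), {s, sr^2, ...}: (1)*(0), {sr, sr^3, ...}: (-1)*(0)
so (chi_3 * chi_5) takes values
  {e} -> 2, {r^2} -> -2, {r^1, r^3} -> 0, {s, sr^2, ...} -> 0, {sr, sr^3, ...} -> 0.
Now take the inner product of this character with each irreducible chi from the table, <chi_3*chi_5, chi> = (1/8) sum_C |C| (chi_3*chi_5)(C) conj(chi(C)):
  <chi_3*chi_5, chi_1> = (1/8)[1*(2)*conj(1) + 1*(-2)*conj(1) + 2*(0)*conj(1) + 2*(0)*conj(1) + 2*(0)*conj(1)]
      = (1/8)[(2) + (-2) + (0) + (0) + (0)] = 0/8 = 0
  <chi_3*chi_5, chi_2> = (1/8)[1*(2)*conj(1) + 1*(-2)*conj(1) + 2*(0)*conj(1) + 2*(0)*conj(-1) + 2*(0)*conj(-1)]
      = (1/8)[(2) + (-2) + (0) + (0) + (0)] = 0/8 = 0
  <chi_3*chi_5, chi_3> = (1/8)[1*(2)*conj(1) + 1*(-2)*conj(1) + 2*(0)*conj(-1) + 2*(0)*conj(1) + 2*(0)*conj(-1)]
      = (1/8)[(2) + (-2) + (0) + (0) + (0)] = 0/8 = 0
  <chi_3*chi_5, chi_4> = (1/8)[1*(2)*conj(1) + 1*(-2)*conj(1) + 2*(0)*conj(-1) + 2*(0)*conj(-1) + 2*(0)*conj(1)]
      = (1/8)[(2) + (-2) + (0) + (0) + (0)] = 0/8 = 0
  <chi_3*chi_5, chi_5> = (1/8)[1*(2)*conj(2) + 1*(-2)*conj(-2) + 2*(0)*conj(0) + 2*(0)*conj(0) + 2*(0)*conj(0)]
      = (1/8)[(4) + (4) + (0) + (0) + (0)] = 8/8 = 1
Hence the multiplicities are chi_5: 1. Dimension check: dim(chi_3)*dim(chi_5) = 1*2 = 2 and sum (mult * dim) = 1*2 = 2.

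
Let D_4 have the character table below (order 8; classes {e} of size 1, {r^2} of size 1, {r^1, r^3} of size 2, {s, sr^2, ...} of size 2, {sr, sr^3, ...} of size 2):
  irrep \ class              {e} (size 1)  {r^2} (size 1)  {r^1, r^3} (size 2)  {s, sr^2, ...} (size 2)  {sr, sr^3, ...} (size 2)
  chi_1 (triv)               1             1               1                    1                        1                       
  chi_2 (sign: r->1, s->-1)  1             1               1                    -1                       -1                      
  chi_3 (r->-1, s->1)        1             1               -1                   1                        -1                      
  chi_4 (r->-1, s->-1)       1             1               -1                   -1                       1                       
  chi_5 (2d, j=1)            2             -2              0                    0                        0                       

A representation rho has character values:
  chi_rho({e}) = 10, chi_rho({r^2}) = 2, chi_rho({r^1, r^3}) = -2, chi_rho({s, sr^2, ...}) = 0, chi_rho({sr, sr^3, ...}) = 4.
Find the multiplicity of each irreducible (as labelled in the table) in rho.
Multiplicities: chi_1: 2, chi_2: 0, chi_3: 1, chi_4: 3, chi_5: 2.

Proof sketch: Use <chi_rho, chi> = (1/|G|) sum_C |C| * chi_rho(C) * conj(chi(C)) with |G| = 8 for each irreducible chi in the table:
  <chi_rho, chi_1> = (1/8)[1*(10)*conj(1) + 1*(2)*conj(1) + 2*(-2)*conj(1) + 2*(0)*conj(1) + 2*(4)*conj(1)]
      = (1/8)[(10) + (2) + (-4) + (0) + (8)] = 16/8 = 2
  <chi_rho, chi_2> = (1/8)[1*(10)*conj(1) + 1*(2)*conj(1) + 2*(-2)*conj(1) + 2*(0)*conj(-1) + 2*(4)*conj(-1)]
      = (1/8)[(10) + (2) + (-4) + (0) + (-8)] = 0/8 = 0
  <chi_rho, chi_3> = (1/8)[1*(10)*conj(1) + 1*(2)*conj(1) + 2*(-2)*conj(-1) + 2*(0)*conj(1) + 2*(4)*conj(-1)]
      = (1/8)[(10) + (2) + (4) + (0) + (-8)] = 8/8 = 1
  <chi_rho, chi_4> = (1/8)[1*(10)*conj(1) + 1*(2)*conj(1) + 2*(-2)*conj(-1) + 2*(0)*conj(-1) + 2*(4)*conj(1)]
      = (1/8)[(10) + (2) + (4) + (0) + (8)] = 24/8 = 3
  <chi_rho, chi_5> = (1/8)[1*(10)*conj(2) + 1*(2)*conj(-2) + 2*(-2)*conj(0) + 2*(0)*conj(0) + 2*(4)*conj(0)]
      = (1/8)[(20) + (-4) + (0) + (0) + (0)] = 16/8 = 2
Dimension check: dim(rho) = sum (mult * dim) = 2*1 + 0*1 + 1*1 + 3*1 + 2*2 = 10 = chi_rho(e) = 10.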